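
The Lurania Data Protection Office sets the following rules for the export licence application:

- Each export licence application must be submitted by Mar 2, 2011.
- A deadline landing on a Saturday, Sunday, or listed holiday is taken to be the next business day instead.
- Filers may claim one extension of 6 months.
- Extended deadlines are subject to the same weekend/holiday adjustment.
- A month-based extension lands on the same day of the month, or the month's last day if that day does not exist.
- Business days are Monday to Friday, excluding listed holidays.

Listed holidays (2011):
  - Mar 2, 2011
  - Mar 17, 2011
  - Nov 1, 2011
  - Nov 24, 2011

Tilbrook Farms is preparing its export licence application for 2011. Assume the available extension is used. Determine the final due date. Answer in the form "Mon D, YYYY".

Sep 5, 2011

The statutory due date is Mar 2, 2011.
Mar 2, 2011 is a listed holiday; the next business day is Mar 3, 2011 (Thursday).
The 6 months extension carries Mar 3, 2011 to Sep 3, 2011.
Sep 3, 2011 is a Saturday, so it moves to the next business day, Sep 5, 2011 (Monday).
So the filing is due Sep 5, 2011.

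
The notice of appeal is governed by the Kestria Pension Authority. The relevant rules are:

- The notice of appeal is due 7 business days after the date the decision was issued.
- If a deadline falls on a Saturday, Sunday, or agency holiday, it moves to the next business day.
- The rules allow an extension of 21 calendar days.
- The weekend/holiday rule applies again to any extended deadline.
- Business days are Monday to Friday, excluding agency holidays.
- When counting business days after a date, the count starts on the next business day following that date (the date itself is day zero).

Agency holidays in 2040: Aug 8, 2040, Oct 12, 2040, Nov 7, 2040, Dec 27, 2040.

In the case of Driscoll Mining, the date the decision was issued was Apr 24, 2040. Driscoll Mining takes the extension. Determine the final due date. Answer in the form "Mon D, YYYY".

May 24, 2040

Starting the day after Apr 24, 2040 and counting 7 business days lands on May 3, 2040.
May 3, 2040 falls on a Thursday, which is a business day, so no adjustment is needed.
Add the 21 calendar-day extension to May 3, 2040: May 24, 2040.
May 24, 2040 (Thursday) is already a business day.
So the filing is due May 24, 2040.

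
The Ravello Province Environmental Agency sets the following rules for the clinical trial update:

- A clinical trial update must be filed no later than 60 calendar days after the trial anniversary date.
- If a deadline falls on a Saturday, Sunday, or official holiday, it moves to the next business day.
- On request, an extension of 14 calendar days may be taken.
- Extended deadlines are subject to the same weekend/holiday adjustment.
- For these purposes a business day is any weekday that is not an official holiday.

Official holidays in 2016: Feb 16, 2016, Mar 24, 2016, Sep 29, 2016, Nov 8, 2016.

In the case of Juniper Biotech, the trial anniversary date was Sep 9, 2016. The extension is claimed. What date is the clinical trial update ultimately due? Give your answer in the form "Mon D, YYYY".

Nov 23, 2016

Adding 60 calendar days to Sep 9, 2016 gives Nov 8, 2016.
Nov 8, 2016 is a listed holiday; the next business day is Nov 9, 2016 (Wednesday).
The 14-calendar-day extension moves the deadline from Nov 9, 2016 to Nov 23, 2016.
Nov 23, 2016 falls on a Wednesday, which is a business day, so no adjustment is needed.
Final deadline: Nov 23, 2016.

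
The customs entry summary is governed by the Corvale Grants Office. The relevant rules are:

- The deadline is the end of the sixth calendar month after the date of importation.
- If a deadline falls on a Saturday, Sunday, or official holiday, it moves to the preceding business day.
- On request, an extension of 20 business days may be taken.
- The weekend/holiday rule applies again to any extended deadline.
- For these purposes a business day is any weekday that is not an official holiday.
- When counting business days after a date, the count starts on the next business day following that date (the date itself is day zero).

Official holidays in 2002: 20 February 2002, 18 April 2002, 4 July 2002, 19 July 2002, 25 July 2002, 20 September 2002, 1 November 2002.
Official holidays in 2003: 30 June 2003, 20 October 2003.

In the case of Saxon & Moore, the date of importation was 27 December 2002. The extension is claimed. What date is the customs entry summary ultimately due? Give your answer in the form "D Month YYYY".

The sixth month after 27 December 2002 is June 2003, whose last day is 30 June 2003.
30 June 2003 is a listed holiday, so it moves to the preceding business day, 27 June 2003 (Friday).
The 20-business-day extension runs from 27 June 2003 to 28 July 2003.
Since 28 July 2003 is a Monday and not a holiday, the date is unchanged.
Deadline: 28 July 2003.

28 July 2003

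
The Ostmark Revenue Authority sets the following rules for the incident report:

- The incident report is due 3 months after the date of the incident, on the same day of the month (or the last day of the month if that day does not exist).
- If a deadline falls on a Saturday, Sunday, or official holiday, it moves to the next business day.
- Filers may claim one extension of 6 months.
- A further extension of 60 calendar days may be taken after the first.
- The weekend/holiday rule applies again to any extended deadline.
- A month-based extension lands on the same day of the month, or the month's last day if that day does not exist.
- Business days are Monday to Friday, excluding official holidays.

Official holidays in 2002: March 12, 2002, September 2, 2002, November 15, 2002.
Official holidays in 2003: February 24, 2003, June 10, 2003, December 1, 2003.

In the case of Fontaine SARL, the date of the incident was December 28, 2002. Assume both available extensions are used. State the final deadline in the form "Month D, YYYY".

November 28, 2003

3 months after December 28, 2002, on the same day of the month, is March 28, 2003.
March 28, 2003 falls on a Friday, which is a business day, so no adjustment is needed.
Applying the 6 months extension: 6 months after March 28, 2003 is September 28, 2003.
September 28, 2003 falls on a Sunday. Rolling to the next business day gives September 29, 2003, a Monday.
Add the 60 calendar-day extension to September 29, 2003: November 28, 2003.
November 28, 2003 falls on a Friday, which is a business day, so no adjustment is needed.
Deadline: November 28, 2003.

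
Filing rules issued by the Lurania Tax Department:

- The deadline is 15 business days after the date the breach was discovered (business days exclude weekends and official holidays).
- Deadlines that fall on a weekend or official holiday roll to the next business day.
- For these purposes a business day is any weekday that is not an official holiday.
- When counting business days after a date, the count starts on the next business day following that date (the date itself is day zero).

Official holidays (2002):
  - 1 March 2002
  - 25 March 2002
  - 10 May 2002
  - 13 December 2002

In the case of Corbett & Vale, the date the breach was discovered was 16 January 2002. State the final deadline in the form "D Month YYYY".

6 February 2002

Counting 15 business days after 16 January 2002 (skipping weekends and listed holidays) reaches 6 February 2002.
6 February 2002 (Wednesday) is already a business day.
Deadline: 6 February 2002.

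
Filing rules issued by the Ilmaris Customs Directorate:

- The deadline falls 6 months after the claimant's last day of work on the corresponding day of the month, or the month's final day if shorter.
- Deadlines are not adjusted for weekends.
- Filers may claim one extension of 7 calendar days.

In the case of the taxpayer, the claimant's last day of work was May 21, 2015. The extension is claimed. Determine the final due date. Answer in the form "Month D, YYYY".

November 28, 2015

6 months after May 21, 2015, on the same day of the month, is November 21, 2015.
November 21, 2015 is a Saturday; no weekend or holiday adjustment applies.
The 7-calendar-day extension moves the deadline from November 21, 2015 to November 28, 2015.
November 28, 2015 falls on a Saturday. The rules make no weekend/holiday allowance, so it remains November 28, 2015.
The final due date is November 28, 2015.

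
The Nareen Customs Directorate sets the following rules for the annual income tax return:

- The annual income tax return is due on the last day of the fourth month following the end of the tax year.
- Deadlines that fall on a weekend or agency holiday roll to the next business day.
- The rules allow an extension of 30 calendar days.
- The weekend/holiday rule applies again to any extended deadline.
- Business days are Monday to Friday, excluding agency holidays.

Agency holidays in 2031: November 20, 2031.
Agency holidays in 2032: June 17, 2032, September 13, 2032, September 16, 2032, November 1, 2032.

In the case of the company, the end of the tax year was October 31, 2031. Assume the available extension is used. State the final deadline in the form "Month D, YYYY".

4 months after October 31, 2031 falls in February 2032; the last day of that month is February 29, 2032.
February 29, 2032 is a Sunday, so it moves to the next business day, March 1, 2032 (Monday).
With the 30-day extension, March 1, 2032 becomes March 31, 2032.
March 31, 2032 is a Wednesday and not a listed holiday, so it stands.
The final due date is March 31, 2032.

March 31, 2032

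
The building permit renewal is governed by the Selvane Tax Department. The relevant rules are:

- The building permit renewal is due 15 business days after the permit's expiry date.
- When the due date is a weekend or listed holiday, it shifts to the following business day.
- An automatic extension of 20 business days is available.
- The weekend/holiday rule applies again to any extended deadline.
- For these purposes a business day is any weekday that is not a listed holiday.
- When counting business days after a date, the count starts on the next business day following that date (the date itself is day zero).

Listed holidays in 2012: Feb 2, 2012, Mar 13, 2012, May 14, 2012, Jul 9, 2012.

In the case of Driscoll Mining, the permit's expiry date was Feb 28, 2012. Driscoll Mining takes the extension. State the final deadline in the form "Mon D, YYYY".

Starting the day after Feb 28, 2012 and counting 15 business days lands on Mar 21, 2012.
Since Mar 21, 2012 is a Wednesday and not a holiday, the date is unchanged.
Applying the 20-business-day extension: 20 business days after Mar 21, 2012 is Apr 18, 2012.
Apr 18, 2012 falls on a Wednesday, which is a business day, so no adjustment is needed.
Final deadline: Apr 18, 2012.

Apr 18, 2012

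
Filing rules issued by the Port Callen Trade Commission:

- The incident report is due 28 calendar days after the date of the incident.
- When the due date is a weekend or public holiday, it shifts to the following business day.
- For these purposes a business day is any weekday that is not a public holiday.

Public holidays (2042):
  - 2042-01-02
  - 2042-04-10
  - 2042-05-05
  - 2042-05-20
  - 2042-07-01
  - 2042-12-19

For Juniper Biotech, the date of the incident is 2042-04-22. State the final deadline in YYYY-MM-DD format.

From 2042-04-22, 28 calendar days later is 2042-05-20.
2042-05-20 falls on a listed holiday. Rolling to the next business day gives 2042-05-21, a Wednesday.
Deadline: 2042-05-21.

2042-05-21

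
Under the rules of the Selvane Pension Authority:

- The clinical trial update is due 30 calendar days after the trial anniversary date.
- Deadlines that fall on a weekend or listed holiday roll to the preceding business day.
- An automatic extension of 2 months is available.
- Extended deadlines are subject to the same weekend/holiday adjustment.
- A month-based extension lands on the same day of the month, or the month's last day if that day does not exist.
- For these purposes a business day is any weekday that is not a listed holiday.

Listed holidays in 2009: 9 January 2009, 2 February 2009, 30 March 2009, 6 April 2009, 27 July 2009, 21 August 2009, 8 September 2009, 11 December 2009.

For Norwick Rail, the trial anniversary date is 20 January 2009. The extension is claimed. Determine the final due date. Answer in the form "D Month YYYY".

17 April 2009

Adding 30 calendar days to 20 January 2009 gives 19 February 2009.
19 February 2009 is a Thursday and not a listed holiday, so it stands.
Add 2 months to 19 February 2009: 19 April 2009.
19 April 2009 is a Sunday; the preceding business day is 17 April 2009 (Friday).
Deadline: 17 April 2009.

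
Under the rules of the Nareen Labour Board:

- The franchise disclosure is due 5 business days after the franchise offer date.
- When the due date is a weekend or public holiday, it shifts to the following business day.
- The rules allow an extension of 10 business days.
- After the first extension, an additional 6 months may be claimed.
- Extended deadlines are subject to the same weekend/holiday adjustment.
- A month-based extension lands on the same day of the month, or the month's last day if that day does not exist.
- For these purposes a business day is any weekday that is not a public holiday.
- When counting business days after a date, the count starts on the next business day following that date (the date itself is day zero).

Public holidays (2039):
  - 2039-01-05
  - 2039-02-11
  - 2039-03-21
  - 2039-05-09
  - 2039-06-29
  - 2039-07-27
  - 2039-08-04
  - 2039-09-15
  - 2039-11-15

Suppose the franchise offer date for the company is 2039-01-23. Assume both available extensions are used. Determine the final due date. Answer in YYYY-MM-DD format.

5 business days after 2039-01-23, excluding weekends and holidays, is 2039-01-28.
2039-01-28 is a Friday and not a listed holiday, so it stands.
Counting 10 further business days from 2039-01-28 reaches 2039-02-14.
2039-02-14 falls on a Monday, which is a business day, so no adjustment is needed.
The 6 months extension carries 2039-02-14 to 2039-08-14.
Because 2039-08-14 is a Sunday, the deadline becomes 2039-08-15 (Monday).
Deadline: 2039-08-15.

2039-08-15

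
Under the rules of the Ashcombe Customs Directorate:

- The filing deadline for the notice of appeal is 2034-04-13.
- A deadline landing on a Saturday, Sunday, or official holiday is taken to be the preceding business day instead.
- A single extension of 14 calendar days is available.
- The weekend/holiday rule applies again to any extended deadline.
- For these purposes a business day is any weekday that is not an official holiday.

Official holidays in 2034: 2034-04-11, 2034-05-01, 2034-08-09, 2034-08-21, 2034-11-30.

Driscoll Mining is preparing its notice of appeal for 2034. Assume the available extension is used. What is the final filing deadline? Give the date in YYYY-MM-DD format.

The stated deadline is 2034-04-13.
Since 2034-04-13 is a Thursday and not a holiday, the date is unchanged.
With the 14-day extension, 2034-04-13 becomes 2034-04-27.
2034-04-27 (Thursday) is already a business day.
The final due date is 2034-04-27.

2034-04-27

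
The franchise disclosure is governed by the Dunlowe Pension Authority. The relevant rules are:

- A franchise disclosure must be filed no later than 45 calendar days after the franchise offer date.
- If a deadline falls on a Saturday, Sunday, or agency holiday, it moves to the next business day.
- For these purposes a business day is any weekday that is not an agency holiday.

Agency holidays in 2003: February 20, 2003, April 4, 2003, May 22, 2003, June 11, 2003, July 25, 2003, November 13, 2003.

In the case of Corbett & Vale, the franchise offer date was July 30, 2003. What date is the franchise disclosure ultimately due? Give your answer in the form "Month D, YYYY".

From July 30, 2003, 45 calendar days later is September 13, 2003.
September 13, 2003 is a Saturday; the next business day is September 15, 2003 (Monday).
Deadline: September 15, 2003.

September 15, 2003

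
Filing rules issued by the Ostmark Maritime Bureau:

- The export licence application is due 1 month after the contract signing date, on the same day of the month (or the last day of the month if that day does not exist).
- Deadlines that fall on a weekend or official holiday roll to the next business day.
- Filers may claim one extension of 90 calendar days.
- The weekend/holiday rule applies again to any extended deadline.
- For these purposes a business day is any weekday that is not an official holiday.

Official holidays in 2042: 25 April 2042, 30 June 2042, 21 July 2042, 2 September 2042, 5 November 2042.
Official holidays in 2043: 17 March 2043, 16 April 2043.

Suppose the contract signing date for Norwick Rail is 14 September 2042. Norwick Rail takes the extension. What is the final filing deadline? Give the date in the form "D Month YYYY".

12 January 2043

Moving 1 month forward from 14 September 2042 on the corresponding day gives 14 October 2042.
14 October 2042 falls on a Tuesday, which is a business day, so no adjustment is needed.
The 90-calendar-day extension moves the deadline from 14 October 2042 to 12 January 2043.
12 January 2043 is a Monday and not a listed holiday, so it stands.
Final deadline: 12 January 2043.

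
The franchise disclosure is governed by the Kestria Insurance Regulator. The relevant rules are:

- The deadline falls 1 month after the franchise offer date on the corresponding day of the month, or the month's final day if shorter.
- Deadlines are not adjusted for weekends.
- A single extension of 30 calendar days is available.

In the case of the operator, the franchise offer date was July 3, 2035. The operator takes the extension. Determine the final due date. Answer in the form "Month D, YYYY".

Moving 1 month forward from July 3, 2035 on the corresponding day gives August 3, 2035.
August 3, 2035 falls on a Friday. The rules make no weekend/holiday allowance, so it remains August 3, 2035.
Add the 30 calendar-day extension to August 3, 2035: September 2, 2035.
September 2, 2035 is a Sunday; no weekend or holiday adjustment applies.
The final due date is September 2, 2035.

September 2, 2035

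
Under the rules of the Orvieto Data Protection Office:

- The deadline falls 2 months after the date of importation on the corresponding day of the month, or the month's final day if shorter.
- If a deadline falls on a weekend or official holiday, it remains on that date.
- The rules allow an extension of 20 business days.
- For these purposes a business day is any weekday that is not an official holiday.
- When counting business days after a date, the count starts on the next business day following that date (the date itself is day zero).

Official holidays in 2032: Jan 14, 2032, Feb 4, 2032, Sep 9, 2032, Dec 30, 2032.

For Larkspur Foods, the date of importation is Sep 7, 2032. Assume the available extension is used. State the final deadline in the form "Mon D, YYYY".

Dec 3, 2032

2 months after Sep 7, 2032, on the same day of the month, is Nov 7, 2032.
Nov 7, 2032 is a Sunday; no weekend or holiday adjustment applies.
The 20-business-day extension runs from Nov 7, 2032 to Dec 3, 2032.
Dec 3, 2032 is a Friday; no weekend or holiday adjustment applies.
So the filing is due Dec 3, 2032.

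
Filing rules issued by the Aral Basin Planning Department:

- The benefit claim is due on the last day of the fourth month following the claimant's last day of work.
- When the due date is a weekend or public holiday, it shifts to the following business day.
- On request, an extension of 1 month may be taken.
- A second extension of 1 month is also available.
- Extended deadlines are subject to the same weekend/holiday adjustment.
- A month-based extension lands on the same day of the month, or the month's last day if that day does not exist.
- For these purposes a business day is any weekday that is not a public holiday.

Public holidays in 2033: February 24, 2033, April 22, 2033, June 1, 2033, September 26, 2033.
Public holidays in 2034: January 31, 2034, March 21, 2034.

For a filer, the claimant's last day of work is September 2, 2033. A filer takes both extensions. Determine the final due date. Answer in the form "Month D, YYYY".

4 months after September 2, 2033 falls in January 2034; the last day of that month is January 31, 2034.
Because January 31, 2034 is a listed holiday, the deadline becomes February 1, 2034 (Wednesday).
Add 1 month to February 1, 2034: March 1, 2034.
March 1, 2034 is a Wednesday and not a listed holiday, so it stands.
The 1 month extension carries March 1, 2034 to April 1, 2034.
April 1, 2034 falls on a Saturday. Rolling to the next business day gives April 3, 2034, a Monday.
So the filing is due April 3, 2034.

April 3, 2034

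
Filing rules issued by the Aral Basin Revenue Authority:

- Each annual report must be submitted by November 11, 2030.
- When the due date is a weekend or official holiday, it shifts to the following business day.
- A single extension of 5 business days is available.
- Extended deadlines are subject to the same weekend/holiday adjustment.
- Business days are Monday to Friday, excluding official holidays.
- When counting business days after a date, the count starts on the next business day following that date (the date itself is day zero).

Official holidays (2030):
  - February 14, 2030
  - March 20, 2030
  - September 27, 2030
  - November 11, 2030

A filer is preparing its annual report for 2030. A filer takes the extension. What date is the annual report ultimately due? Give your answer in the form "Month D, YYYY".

Start from the fixed due date, November 11, 2030.
November 11, 2030 is a listed holiday, so it moves to the next business day, November 12, 2030 (Tuesday).
The 5-business-day extension runs from November 12, 2030 to November 19, 2030.
November 19, 2030 is a Tuesday and not a listed holiday, so it stands.
Deadline: November 19, 2030.

November 19, 2030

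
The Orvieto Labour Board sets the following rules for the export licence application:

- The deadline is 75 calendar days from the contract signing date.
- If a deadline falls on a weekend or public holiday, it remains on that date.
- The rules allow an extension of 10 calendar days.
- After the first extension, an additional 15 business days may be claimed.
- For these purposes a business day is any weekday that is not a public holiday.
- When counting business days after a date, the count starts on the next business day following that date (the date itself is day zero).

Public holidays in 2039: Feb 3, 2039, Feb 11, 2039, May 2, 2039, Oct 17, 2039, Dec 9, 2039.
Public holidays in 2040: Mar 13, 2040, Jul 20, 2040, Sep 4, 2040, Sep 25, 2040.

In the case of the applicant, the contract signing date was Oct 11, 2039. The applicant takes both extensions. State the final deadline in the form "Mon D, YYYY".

Jan 25, 2040

Adding 75 calendar days to Oct 11, 2039 gives Dec 25, 2039.
Dec 25, 2039 falls on a Sunday. The rules make no weekend/holiday allowance, so it remains Dec 25, 2039.
With the 10-day extension, Dec 25, 2039 becomes Jan 4, 2040.
Jan 4, 2040 is a Wednesday; no weekend or holiday adjustment applies.
The 15-business-day extension runs from Jan 4, 2040 to Jan 25, 2040.
Jan 25, 2040 is a Wednesday; no weekend or holiday adjustment applies.
Deadline: Jan 25, 2040.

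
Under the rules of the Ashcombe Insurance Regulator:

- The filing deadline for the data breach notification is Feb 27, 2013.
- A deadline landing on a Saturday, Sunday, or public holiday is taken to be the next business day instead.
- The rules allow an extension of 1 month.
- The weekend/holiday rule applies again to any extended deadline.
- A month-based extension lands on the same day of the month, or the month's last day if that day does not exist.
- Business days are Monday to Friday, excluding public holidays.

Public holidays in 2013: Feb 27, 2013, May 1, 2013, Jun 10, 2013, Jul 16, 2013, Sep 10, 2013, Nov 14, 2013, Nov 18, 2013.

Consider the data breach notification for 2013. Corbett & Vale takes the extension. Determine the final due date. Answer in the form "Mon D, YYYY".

Start from the fixed due date, Feb 27, 2013.
Feb 27, 2013 falls on a listed holiday. Rolling to the next business day gives Feb 28, 2013, a Thursday.
Applying the 1 month extension: 1 month after Feb 28, 2013 is Mar 28, 2013.
Since Mar 28, 2013 is a Thursday and not a holiday, the date is unchanged.
So the filing is due Mar 28, 2013.

Mar 28, 2013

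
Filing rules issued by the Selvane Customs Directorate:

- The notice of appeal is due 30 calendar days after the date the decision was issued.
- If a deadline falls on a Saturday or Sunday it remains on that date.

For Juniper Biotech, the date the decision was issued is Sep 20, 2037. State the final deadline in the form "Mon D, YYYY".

Oct 20, 2037

30 calendar days after Sep 20, 2037 is Oct 20, 2037.
Oct 20, 2037 is a Tuesday; no weekend or holiday adjustment applies.
The final due date is Oct 20, 2037.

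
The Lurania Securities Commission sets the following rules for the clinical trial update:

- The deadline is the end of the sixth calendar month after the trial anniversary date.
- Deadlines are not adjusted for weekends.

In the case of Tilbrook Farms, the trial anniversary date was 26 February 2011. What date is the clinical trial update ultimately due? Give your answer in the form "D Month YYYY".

6 months after 26 February 2011 is August 2011; that month ends on 31 August 2011.
No adjustment is made for weekends or holidays, so 31 August 2011 stands.
Deadline: 31 August 2011.

31 August 2011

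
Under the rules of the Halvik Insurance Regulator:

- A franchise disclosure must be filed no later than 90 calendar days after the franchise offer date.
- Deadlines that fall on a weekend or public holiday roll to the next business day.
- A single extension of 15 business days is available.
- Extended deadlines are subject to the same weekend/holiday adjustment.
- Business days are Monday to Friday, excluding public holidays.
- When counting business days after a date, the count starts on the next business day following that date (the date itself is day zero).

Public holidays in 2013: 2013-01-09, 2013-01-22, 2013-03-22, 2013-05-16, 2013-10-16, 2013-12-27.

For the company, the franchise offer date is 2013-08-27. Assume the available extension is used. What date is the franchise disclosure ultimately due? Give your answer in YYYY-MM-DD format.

From 2013-08-27, 90 calendar days later is 2013-11-25.
2013-11-25 falls on a Monday, which is a business day, so no adjustment is needed.
Applying the 15-business-day extension: 15 business days after 2013-11-25 is 2013-12-16.
2013-12-16 (Monday) is already a business day.
So the filing is due 2013-12-16.

2013-12-16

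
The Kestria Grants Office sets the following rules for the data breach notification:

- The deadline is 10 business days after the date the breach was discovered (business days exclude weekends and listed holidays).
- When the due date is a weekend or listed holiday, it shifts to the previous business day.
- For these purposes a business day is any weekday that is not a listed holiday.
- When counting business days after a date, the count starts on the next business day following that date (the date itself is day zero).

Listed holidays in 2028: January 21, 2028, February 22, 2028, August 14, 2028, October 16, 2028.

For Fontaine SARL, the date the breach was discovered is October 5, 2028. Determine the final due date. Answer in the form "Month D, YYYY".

Counting 10 business days after October 5, 2028 (skipping weekends and listed holidays) reaches October 20, 2028.
Since October 20, 2028 is a Friday and not a holiday, the date is unchanged.
So the filing is due October 20, 2028.

October 20, 2028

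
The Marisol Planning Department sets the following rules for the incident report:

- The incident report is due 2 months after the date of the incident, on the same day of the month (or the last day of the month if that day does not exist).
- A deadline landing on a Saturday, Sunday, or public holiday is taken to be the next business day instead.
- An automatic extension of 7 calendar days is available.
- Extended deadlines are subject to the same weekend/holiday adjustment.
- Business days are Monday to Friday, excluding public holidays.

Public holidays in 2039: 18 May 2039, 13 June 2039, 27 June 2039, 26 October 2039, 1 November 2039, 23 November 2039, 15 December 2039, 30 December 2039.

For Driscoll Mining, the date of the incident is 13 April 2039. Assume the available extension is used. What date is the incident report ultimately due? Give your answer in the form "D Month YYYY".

Moving 2 months forward from 13 April 2039 on the corresponding day gives 13 June 2039.
13 June 2039 falls on a listed holiday. Rolling to the next business day gives 14 June 2039, a Tuesday.
Add the 7 calendar-day extension to 14 June 2039: 21 June 2039.
21 June 2039 (Tuesday) is already a business day.
Final deadline: 21 June 2039.

21 June 2039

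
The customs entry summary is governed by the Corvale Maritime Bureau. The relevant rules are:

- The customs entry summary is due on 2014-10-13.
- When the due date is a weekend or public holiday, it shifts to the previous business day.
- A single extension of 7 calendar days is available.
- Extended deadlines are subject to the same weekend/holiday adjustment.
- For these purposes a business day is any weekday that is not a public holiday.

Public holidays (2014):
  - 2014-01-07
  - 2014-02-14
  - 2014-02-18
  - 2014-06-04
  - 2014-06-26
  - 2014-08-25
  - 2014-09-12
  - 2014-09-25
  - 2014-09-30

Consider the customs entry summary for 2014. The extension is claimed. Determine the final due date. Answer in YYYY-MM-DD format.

2014-10-20

Start from the fixed due date, 2014-10-13.
2014-10-13 (Monday) is already a business day.
The 7-calendar-day extension moves the deadline from 2014-10-13 to 2014-10-20.
Since 2014-10-20 is a Monday and not a holiday, the date is unchanged.
Deadline: 2014-10-20.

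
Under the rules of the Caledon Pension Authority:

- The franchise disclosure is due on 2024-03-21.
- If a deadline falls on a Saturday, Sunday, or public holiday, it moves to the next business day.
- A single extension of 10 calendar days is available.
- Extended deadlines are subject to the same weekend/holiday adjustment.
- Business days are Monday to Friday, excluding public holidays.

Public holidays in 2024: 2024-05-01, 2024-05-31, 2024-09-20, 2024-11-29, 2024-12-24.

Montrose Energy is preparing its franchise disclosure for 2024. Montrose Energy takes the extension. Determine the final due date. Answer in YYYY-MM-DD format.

2024-04-01

Start from the fixed due date, 2024-03-21.
2024-03-21 falls on a Thursday, which is a business day, so no adjustment is needed.
The 10-calendar-day extension moves the deadline from 2024-03-21 to 2024-03-31.
Because 2024-03-31 is a Sunday, the deadline becomes 2024-04-01 (Monday).
Final deadline: 2024-04-01.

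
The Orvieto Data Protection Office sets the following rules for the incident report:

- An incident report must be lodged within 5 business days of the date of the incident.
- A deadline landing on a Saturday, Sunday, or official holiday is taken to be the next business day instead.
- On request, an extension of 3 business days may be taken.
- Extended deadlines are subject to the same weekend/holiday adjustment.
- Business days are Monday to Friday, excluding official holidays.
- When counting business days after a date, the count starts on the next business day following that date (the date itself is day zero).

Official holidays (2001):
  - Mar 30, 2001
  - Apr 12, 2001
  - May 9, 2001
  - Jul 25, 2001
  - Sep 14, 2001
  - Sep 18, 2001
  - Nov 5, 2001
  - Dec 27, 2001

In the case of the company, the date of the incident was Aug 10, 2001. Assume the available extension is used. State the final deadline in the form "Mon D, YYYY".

Counting 5 business days after Aug 10, 2001 (skipping weekends and listed holidays) reaches Aug 17, 2001.
Since Aug 17, 2001 is a Friday and not a holiday, the date is unchanged.
Counting 3 further business days from Aug 17, 2001 reaches Aug 22, 2001.
Aug 22, 2001 falls on a Wednesday, which is a business day, so no adjustment is needed.
So the filing is due Aug 22, 2001.

Aug 22, 2001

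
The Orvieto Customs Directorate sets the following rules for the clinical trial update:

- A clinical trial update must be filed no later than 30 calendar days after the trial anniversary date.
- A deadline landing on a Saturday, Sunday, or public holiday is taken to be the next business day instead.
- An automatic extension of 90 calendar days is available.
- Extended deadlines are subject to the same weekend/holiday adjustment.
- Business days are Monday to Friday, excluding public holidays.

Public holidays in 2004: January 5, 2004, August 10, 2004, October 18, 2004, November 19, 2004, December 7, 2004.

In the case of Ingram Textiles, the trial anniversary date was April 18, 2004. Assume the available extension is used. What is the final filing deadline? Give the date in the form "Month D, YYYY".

August 16, 2004

Trigger date April 18, 2004 + 30 calendar days = May 18, 2004.
Since May 18, 2004 is a Tuesday and not a holiday, the date is unchanged.
With the 90-day extension, May 18, 2004 becomes August 16, 2004.
August 16, 2004 (Monday) is already a business day.
So the filing is due August 16, 2004.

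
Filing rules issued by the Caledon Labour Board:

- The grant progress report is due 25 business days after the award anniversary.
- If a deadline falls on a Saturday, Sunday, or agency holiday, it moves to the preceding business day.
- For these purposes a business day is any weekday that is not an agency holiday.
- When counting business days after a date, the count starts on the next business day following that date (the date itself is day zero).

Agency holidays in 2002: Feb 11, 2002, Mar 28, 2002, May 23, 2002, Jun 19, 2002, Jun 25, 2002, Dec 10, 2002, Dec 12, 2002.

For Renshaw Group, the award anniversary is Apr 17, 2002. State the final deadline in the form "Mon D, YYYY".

25 business days after Apr 17, 2002, excluding weekends and holidays, is May 22, 2002.
May 22, 2002 (Wednesday) is already a business day.
Final deadline: May 22, 2002.

May 22, 2002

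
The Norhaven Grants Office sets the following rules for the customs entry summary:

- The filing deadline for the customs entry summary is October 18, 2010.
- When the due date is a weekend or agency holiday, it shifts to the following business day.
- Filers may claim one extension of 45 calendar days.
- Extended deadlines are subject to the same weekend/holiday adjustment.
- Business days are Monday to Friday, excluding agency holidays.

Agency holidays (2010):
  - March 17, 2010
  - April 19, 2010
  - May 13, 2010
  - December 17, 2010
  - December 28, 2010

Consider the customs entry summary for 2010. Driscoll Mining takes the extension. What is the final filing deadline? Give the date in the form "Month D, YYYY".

Start from the fixed due date, October 18, 2010.
October 18, 2010 (Monday) is already a business day.
Applying the 45-calendar-day extension: October 18, 2010 + 45 days = December 2, 2010.
December 2, 2010 is a Thursday and not a listed holiday, so it stands.
Deadline: December 2, 2010.

December 2, 2010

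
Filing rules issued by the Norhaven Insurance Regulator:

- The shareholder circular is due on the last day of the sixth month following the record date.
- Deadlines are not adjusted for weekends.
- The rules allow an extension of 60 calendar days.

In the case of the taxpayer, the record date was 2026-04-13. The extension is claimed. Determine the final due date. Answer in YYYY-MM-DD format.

6 months after 2026-04-13 falls in October 2026; the last day of that month is 2026-10-31.
2026-10-31 is a Saturday; no weekend or holiday adjustment applies.
Add the 60 calendar-day extension to 2026-10-31: 2026-12-30.
2026-12-30 is a Wednesday; no weekend or holiday adjustment applies.
So the filing is due 2026-12-30.

2026-12-30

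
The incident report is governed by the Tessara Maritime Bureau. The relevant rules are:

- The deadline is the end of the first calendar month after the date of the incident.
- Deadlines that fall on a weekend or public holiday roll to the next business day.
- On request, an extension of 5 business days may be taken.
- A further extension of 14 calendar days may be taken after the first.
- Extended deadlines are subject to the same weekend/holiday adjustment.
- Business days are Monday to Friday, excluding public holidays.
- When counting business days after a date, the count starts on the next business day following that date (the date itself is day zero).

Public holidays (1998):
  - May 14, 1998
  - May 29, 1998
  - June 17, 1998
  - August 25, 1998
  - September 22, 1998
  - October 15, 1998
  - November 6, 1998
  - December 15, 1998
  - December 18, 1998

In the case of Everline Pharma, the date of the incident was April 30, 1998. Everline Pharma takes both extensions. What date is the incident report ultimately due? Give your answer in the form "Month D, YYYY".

June 22, 1998

The first month after April 30, 1998 is May 1998, whose last day is May 31, 1998.
May 31, 1998 is a Sunday, so it moves to the next business day, June 1, 1998 (Monday).
Counting 5 further business days from June 1, 1998 reaches June 8, 1998.
June 8, 1998 is a Monday and not a listed holiday, so it stands.
The 14-calendar-day extension moves the deadline from June 8, 1998 to June 22, 1998.
Since June 22, 1998 is a Monday and not a holiday, the date is unchanged.
The final due date is June 22, 1998.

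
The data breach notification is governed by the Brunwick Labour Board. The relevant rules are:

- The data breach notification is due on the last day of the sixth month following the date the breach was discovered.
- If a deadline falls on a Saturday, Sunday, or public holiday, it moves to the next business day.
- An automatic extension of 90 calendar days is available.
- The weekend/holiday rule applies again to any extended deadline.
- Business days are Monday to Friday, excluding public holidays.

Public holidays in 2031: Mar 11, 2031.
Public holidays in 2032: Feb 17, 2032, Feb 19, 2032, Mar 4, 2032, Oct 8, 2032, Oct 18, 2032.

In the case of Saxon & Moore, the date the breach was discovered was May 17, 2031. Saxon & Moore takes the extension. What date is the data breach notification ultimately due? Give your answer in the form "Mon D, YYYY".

Mar 1, 2032

6 months after May 17, 2031 falls in November 2031; the last day of that month is Nov 30, 2031.
Nov 30, 2031 falls on a Sunday. Rolling to the next business day gives Dec 1, 2031, a Monday.
The 90-calendar-day extension moves the deadline from Dec 1, 2031 to Feb 29, 2032.
Because Feb 29, 2032 is a Sunday, the deadline becomes Mar 1, 2032 (Monday).
Deadline: Mar 1, 2032.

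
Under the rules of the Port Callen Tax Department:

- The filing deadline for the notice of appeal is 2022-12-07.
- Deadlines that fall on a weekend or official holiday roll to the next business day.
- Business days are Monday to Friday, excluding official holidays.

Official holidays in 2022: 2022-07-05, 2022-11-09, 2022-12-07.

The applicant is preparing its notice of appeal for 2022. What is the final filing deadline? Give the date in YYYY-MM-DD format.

Start from the fixed due date, 2022-12-07.
2022-12-07 falls on a listed holiday. Rolling to the next business day gives 2022-12-08, a Thursday.
The final due date is 2022-12-08.

2022-12-08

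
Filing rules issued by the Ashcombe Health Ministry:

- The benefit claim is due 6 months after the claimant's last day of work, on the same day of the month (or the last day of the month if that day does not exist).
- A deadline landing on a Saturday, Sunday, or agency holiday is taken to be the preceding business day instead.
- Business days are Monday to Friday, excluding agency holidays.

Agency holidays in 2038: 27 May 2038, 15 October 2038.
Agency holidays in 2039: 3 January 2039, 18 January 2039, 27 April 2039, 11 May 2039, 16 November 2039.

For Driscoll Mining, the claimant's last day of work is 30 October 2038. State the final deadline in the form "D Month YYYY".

29 April 2039

6 months from 30 October 2038 is 30 April 2039.
30 April 2039 is a Saturday, so it moves to the preceding business day, 29 April 2039 (Friday).
So the filing is due 29 April 2039.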